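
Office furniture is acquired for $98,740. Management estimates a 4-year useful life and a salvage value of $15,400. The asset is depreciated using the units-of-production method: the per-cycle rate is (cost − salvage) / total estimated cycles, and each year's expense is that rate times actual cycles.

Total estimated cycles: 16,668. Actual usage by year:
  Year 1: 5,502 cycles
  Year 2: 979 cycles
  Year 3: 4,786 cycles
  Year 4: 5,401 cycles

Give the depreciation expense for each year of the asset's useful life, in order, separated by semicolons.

Depreciable base = $98,740 − $15,400 = $83,340.
Rate = $83,340 / 16,668 cycles = $5 per cycle.
Year 1: 5,502 × $5 = $27,510. Book value $71,230.
Year 2: 979 × $5 = $4,895. Book value $66,335.
Year 3: 4,786 × $5 = $23,930. Book value $42,405.
Year 4: 5,401 × $5 = $27,005. Book value $15,400.

$27,510; $4,895; $23,930; $27,005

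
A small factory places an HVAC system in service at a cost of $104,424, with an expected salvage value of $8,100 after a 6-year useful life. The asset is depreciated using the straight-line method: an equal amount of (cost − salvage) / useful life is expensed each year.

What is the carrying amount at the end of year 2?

Depreciable base = $104,424 − $8,100 = $96,324.
Annual expense = $96,324 / 6 = $16,054.
End of year 1: book value $88,370.
End of year 2: book value $72,316.

$72,316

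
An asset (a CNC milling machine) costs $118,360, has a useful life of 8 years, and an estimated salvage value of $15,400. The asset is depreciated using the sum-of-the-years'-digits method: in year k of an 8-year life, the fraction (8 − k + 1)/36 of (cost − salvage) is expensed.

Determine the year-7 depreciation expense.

Depreciable base = $118,360 − $15,400 = $102,960.
Sum of the years' digits = 8+7+6+5+4+3+2+1 = 36.
Year 1: $102,960 × 8/36 = $22,880. Book value $95,480.
Year 2: $102,960 × 7/36 = $20,020. Book value $75,460.
Year 3: $102,960 × 6/36 = $17,160. Book value $58,300.
Year 4: $102,960 × 5/36 = $14,300. Book value $44,000.
Year 5: $102,960 × 4/36 = $11,440. Book value $32,560.
Year 6: $102,960 × 3/36 = $8,580. Book value $23,980.
Year 7: $102,960 × 2/36 = $5,720. Book value $18,260.

$5,720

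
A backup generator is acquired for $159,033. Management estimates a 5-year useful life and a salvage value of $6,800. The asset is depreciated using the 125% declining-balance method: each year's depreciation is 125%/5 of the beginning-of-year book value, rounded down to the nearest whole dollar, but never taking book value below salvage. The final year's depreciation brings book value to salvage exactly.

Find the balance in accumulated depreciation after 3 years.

$91,940

Depreciable base = $159,033 − $6,800 = $152,233.
Year 1: ⌊$159,033 × 125%/5⌋ = $39,758. Book value $119,275.
Year 2: ⌊$119,275 × 125%/5⌋ = $29,818. Book value $89,457.
Year 3: ⌊$89,457 × 125%/5⌋ = $22,364. Book value $67,093.
Accumulated through year 3 = $159,033 − $67,093 = $91,940.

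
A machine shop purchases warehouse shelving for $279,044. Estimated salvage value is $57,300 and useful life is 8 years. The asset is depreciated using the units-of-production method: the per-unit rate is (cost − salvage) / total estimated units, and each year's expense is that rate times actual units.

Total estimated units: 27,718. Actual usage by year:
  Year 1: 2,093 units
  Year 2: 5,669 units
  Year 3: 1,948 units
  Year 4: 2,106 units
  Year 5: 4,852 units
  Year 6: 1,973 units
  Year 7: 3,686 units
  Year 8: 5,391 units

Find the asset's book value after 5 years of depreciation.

Depreciable base = $279,044 − $57,300 = $221,744.
Rate = $221,744 / 27,718 units = $8 per unit.
Year 1: 2,093 × $8 = $16,744. Book value $262,300.
Year 2: 5,669 × $8 = $45,352. Book value $216,948.
Year 3: 1,948 × $8 = $15,584. Book value $201,364.
Year 4: 2,106 × $8 = $16,848. Book value $184,516.
Year 5: 4,852 × $8 = $38,816. Book value $145,700.

$145,700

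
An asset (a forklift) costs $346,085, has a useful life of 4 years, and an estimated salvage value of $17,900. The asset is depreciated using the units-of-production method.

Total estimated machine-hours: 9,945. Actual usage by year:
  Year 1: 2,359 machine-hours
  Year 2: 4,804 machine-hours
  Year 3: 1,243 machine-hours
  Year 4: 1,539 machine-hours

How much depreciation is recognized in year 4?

$50,787

Depreciable base = $346,085 − $17,900 = $328,185.
Rate = $328,185 / 9,945 machine-hours = $33 per machine-hour.
Year 1: 2,359 × $33 = $77,847. Book value $268,238.
Year 2: 4,804 × $33 = $158,532. Book value $109,706.
Year 3: 1,243 × $33 = $41,019. Book value $68,687.
Year 4: 1,539 × $33 = $50,787. Book value $17,900.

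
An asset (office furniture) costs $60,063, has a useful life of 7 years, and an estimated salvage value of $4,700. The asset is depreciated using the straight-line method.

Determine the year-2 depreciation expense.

Depreciable base = $60,063 − $4,700 = $55,363.
Annual expense = $55,363 / 7 = $7,909.

$7,909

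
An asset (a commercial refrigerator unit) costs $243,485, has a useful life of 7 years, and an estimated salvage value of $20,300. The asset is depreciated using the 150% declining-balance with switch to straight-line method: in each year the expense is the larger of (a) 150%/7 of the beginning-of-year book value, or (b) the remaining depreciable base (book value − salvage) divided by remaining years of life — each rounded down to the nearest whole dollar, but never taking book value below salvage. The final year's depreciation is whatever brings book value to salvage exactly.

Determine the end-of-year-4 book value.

Depreciable base = $243,485 − $20,300 = $223,185.
Year 1: DB = ⌊$243,485 × 150%/7⌋ = $52,175; SL = ⌊$223,185/7⌋ = $31,883 → take DB $52,175. Book value $191,310.
Year 2: DB = ⌊$191,310 × 150%/7⌋ = $40,995; SL = ⌊$171,010/6⌋ = $28,501 → take DB $40,995. Book value $150,315.
Year 3: DB = ⌊$150,315 × 150%/7⌋ = $32,210; SL = ⌊$130,015/5⌋ = $26,003 → take DB $32,210. Book value $118,105.
Year 4: DB = ⌊$118,105 × 150%/7⌋ = $25,308; SL = ⌊$97,805/4⌋ = $24,451 → take DB $25,308. Book value $92,797.

$92,797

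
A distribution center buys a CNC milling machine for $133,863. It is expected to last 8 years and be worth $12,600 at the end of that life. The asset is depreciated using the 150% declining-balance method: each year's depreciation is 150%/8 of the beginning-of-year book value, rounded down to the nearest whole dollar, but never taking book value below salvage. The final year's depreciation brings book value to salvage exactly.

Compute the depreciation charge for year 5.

Depreciable base = $133,863 − $12,600 = $121,263.
Year 1: ⌊$133,863 × 150%/8⌋ = $25,099. Book value $108,764.
Year 2: ⌊$108,764 × 150%/8⌋ = $20,393. Book value $88,371.
Year 3: ⌊$88,371 × 150%/8⌋ = $16,569. Book value $71,802.
Year 4: ⌊$71,802 × 150%/8⌋ = $13,462. Book value $58,340.
Year 5: ⌊$58,340 × 150%/8⌋ = $10,938. Book value $47,402.

$10,938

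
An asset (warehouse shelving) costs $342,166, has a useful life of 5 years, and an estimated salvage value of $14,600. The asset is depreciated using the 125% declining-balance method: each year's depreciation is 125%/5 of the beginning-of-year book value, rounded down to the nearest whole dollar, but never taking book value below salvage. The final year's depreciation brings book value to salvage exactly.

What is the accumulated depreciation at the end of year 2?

Depreciable base = $342,166 − $14,600 = $327,566.
Year 1: ⌊$342,166 × 125%/5⌋ = $85,541. Book value $256,625.
Year 2: ⌊$256,625 × 125%/5⌋ = $64,156. Book value $192,469.
Accumulated through year 2 = $342,166 − $192,469 = $149,697.

$149,697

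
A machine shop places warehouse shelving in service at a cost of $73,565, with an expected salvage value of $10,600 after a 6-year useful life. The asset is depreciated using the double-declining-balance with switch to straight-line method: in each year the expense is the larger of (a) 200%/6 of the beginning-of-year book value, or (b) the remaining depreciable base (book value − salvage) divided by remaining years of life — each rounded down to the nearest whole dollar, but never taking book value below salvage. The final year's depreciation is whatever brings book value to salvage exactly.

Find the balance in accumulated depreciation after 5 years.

$62,965

Depreciable base = $73,565 − $10,600 = $62,965.
Year 1: DB = ⌊$73,565 × 200%/6⌋ = $24,521; SL = ⌊$62,965/6⌋ = $10,494 → take DB $24,521. Book value $49,044.
Year 2: DB = ⌊$49,044 × 200%/6⌋ = $16,348; SL = ⌊$38,444/5⌋ = $7,688 → take DB $16,348. Book value $32,696.
Year 3: DB = ⌊$32,696 × 200%/6⌋ = $10,898; SL = ⌊$22,096/4⌋ = $5,524 → take DB $10,898. Book value $21,798.
Year 4: DB = ⌊$21,798 × 200%/6⌋ = $7,266; SL = ⌊$11,198/3⌋ = $3,732 → take DB $7,266. Book value $14,532.
Year 5: DB = ⌊$14,532 × 200%/6⌋ = $4,844; SL = ⌊$3,932/2⌋ = $1,966 → take DB $4,844, capped at $3,932. Book value $10,600.
Accumulated through year 5 = $73,565 − $10,600 = $62,965.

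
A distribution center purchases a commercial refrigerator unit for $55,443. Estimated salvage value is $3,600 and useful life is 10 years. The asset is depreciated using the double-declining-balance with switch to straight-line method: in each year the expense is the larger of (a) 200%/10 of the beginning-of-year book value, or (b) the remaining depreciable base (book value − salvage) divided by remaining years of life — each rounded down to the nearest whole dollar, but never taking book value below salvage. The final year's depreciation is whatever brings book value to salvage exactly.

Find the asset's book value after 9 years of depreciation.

Depreciable base = $55,443 − $3,600 = $51,843.
Year 1: DB = ⌊$55,443 × 200%/10⌋ = $11,088; SL = ⌊$51,843/10⌋ = $5,184 → take DB $11,088. Book value $44,355.
Year 2: DB = ⌊$44,355 × 200%/10⌋ = $8,871; SL = ⌊$40,755/9⌋ = $4,528 → take DB $8,871. Book value $35,484.
Year 3: DB = ⌊$35,484 × 200%/10⌋ = $7,096; SL = ⌊$31,884/8⌋ = $3,985 → take DB $7,096. Book value $28,388.
Year 4: DB = ⌊$28,388 × 200%/10⌋ = $5,677; SL = ⌊$24,788/7⌋ = $3,541 → take DB $5,677. Book value $22,711.
Year 5: DB = ⌊$22,711 × 200%/10⌋ = $4,542; SL = ⌊$19,111/6⌋ = $3,185 → take DB $4,542. Book value $18,169.
Year 6: DB = ⌊$18,169 × 200%/10⌋ = $3,633; SL = ⌊$14,569/5⌋ = $2,913 → take DB $3,633. Book value $14,536.
Year 7: DB = ⌊$14,536 × 200%/10⌋ = $2,907; SL = ⌊$10,936/4⌋ = $2,734 → take DB $2,907. Book value $11,629.
Year 8: DB = ⌊$11,629 × 200%/10⌋ = $2,325; SL = ⌊$8,029/3⌋ = $2,676 → take SL $2,676. Book value $8,953.
Year 9: DB = ⌊$8,953 × 200%/10⌋ = $1,790; SL = ⌊$5,353/2⌋ = $2,676 → take SL $2,676. Book value $6,277.

$6,277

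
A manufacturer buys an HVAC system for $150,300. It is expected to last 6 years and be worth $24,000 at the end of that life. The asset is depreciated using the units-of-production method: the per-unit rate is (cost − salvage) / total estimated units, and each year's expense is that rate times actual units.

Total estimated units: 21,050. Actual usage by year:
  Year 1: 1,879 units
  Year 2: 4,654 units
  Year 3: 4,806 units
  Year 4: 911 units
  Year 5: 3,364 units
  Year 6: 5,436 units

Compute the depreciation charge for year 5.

Depreciable base = $150,300 − $24,000 = $126,300.
Rate = $126,300 / 21,050 units = $6 per unit.
Year 1: 1,879 × $6 = $11,274. Book value $139,026.
Year 2: 4,654 × $6 = $27,924. Book value $111,102.
Year 3: 4,806 × $6 = $28,836. Book value $82,266.
Year 4: 911 × $6 = $5,466. Book value $76,800.
Year 5: 3,364 × $6 = $20,184. Book value $56,616.

$20,184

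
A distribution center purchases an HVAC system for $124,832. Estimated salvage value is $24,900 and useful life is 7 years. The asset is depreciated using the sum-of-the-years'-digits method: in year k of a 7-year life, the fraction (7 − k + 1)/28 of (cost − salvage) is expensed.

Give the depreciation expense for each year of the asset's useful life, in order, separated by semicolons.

$24,983; $21,414; $17,845; $14,276; $10,707; $7,138; $3,569

Depreciable base = $124,832 − $24,900 = $99,932.
Sum of the years' digits = 7+6+5+4+3+2+1 = 28.
Year 1: $99,932 × 7/28 = $24,983. Book value $99,849.
Year 2: $99,932 × 6/28 = $21,414. Book value $78,435.
Year 3: $99,932 × 5/28 = $17,845. Book value $60,590.
Year 4: $99,932 × 4/28 = $14,276. Book value $46,314.
Year 5: $99,932 × 3/28 = $10,707. Book value $35,607.
Year 6: $99,932 × 2/28 = $7,138. Book value $28,469.
Year 7: $99,932 × 1/28 = $3,569. Book value $24,900.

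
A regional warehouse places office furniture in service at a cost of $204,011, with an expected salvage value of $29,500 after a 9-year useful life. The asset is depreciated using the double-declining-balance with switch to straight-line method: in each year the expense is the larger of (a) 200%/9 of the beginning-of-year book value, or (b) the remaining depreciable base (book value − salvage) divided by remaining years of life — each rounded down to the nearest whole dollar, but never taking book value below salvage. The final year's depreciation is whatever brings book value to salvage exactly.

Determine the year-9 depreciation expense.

Depreciable base = $204,011 − $29,500 = $174,511.
Year 1: DB = ⌊$204,011 × 200%/9⌋ = $45,335; SL = ⌊$174,511/9⌋ = $19,390 → take DB $45,335. Book value $158,676.
Year 2: DB = ⌊$158,676 × 200%/9⌋ = $35,261; SL = ⌊$129,176/8⌋ = $16,147 → take DB $35,261. Book value $123,415.
Year 3: DB = ⌊$123,415 × 200%/9⌋ = $27,425; SL = ⌊$93,915/7⌋ = $13,416 → take DB $27,425. Book value $95,990.
Year 4: DB = ⌊$95,990 × 200%/9⌋ = $21,331; SL = ⌊$66,490/6⌋ = $11,081 → take DB $21,331. Book value $74,659.
Year 5: DB = ⌊$74,659 × 200%/9⌋ = $16,590; SL = ⌊$45,159/5⌋ = $9,031 → take DB $16,590. Book value $58,069.
Year 6: DB = ⌊$58,069 × 200%/9⌋ = $12,904; SL = ⌊$28,569/4⌋ = $7,142 → take DB $12,904. Book value $45,165.
Year 7: DB = ⌊$45,165 × 200%/9⌋ = $10,036; SL = ⌊$15,665/3⌋ = $5,221 → take DB $10,036. Book value $35,129.
Year 8: DB = ⌊$35,129 × 200%/9⌋ = $7,806; SL = ⌊$5,629/2⌋ = $2,814 → take DB $7,806, capped at $5,629. Book value $29,500.
Year 9 (final): $29,500 − $29,500 = $0. Book value $29,500.

$0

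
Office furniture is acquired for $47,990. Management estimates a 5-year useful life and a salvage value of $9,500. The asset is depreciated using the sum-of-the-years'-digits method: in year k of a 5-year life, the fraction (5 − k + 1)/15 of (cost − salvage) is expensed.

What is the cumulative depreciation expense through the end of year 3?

Depreciable base = $47,990 − $9,500 = $38,490.
Sum of the years' digits = 5+4+3+2+1 = 15.
Year 1: $38,490 × 5/15 = $12,830. Book value $35,160.
Year 2: $38,490 × 4/15 = $10,264. Book value $24,896.
Year 3: $38,490 × 3/15 = $7,698. Book value $17,198.
Accumulated through year 3 = $47,990 − $17,198 = $30,792.

$30,792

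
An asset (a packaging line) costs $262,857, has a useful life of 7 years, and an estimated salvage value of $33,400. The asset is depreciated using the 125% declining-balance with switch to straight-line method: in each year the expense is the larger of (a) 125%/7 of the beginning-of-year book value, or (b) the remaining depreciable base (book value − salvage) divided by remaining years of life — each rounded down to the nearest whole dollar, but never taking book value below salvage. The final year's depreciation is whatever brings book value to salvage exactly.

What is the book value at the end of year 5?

Depreciable base = $262,857 − $33,400 = $229,457.
Year 1: DB = ⌊$262,857 × 125%/7⌋ = $46,938; SL = ⌊$229,457/7⌋ = $32,779 → take DB $46,938. Book value $215,919.
Year 2: DB = ⌊$215,919 × 125%/7⌋ = $38,556; SL = ⌊$182,519/6⌋ = $30,419 → take DB $38,556. Book value $177,363.
Year 3: DB = ⌊$177,363 × 125%/7⌋ = $31,671; SL = ⌊$143,963/5⌋ = $28,792 → take DB $31,671. Book value $145,692.
Year 4: DB = ⌊$145,692 × 125%/7⌋ = $26,016; SL = ⌊$112,292/4⌋ = $28,073 → take SL $28,073. Book value $117,619.
Year 5: DB = ⌊$117,619 × 125%/7⌋ = $21,003; SL = ⌊$84,219/3⌋ = $28,073 → take SL $28,073. Book value $89,546.

$89,546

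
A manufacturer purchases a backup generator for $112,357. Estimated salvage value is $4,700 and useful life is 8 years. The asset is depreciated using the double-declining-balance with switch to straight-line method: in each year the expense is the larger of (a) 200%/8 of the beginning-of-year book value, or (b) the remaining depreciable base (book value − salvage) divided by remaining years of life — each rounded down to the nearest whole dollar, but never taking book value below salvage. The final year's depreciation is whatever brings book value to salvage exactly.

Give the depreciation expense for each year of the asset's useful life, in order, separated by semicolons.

Depreciable base = $112,357 − $4,700 = $107,657.
Year 1: DB = ⌊$112,357 × 200%/8⌋ = $28,089; SL = ⌊$107,657/8⌋ = $13,457 → take DB $28,089. Book value $84,268.
Year 2: DB = ⌊$84,268 × 200%/8⌋ = $21,067; SL = ⌊$79,568/7⌋ = $11,366 → take DB $21,067. Book value $63,201.
Year 3: DB = ⌊$63,201 × 200%/8⌋ = $15,800; SL = ⌊$58,501/6⌋ = $9,750 → take DB $15,800. Book value $47,401.
Year 4: DB = ⌊$47,401 × 200%/8⌋ = $11,850; SL = ⌊$42,701/5⌋ = $8,540 → take DB $11,850. Book value $35,551.
Year 5: DB = ⌊$35,551 × 200%/8⌋ = $8,887; SL = ⌊$30,851/4⌋ = $7,712 → take DB $8,887. Book value $26,664.
Year 6: DB = ⌊$26,664 × 200%/8⌋ = $6,666; SL = ⌊$21,964/3⌋ = $7,321 → take SL $7,321. Book value $19,343.
Year 7: DB = ⌊$19,343 × 200%/8⌋ = $4,835; SL = ⌊$14,643/2⌋ = $7,321 → take SL $7,321. Book value $12,022.
Year 8 (final): $12,022 − $4,700 = $7,322. Book value $4,700.

$28,089; $21,067; $15,800; $11,850; $8,887; $7,321; $7,321; $7,322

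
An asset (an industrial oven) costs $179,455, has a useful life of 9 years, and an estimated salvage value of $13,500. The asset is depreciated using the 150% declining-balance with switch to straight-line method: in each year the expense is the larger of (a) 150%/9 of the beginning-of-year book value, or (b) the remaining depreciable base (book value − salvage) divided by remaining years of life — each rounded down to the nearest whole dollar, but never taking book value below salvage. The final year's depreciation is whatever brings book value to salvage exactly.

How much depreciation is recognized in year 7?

Depreciable base = $179,455 − $13,500 = $165,955.
Year 1: DB = ⌊$179,455 × 150%/9⌋ = $29,909; SL = ⌊$165,955/9⌋ = $18,439 → take DB $29,909. Book value $149,546.
Year 2: DB = ⌊$149,546 × 150%/9⌋ = $24,924; SL = ⌊$136,046/8⌋ = $17,005 → take DB $24,924. Book value $124,622.
Year 3: DB = ⌊$124,622 × 150%/9⌋ = $20,770; SL = ⌊$111,122/7⌋ = $15,874 → take DB $20,770. Book value $103,852.
Year 4: DB = ⌊$103,852 × 150%/9⌋ = $17,308; SL = ⌊$90,352/6⌋ = $15,058 → take DB $17,308. Book value $86,544.
Year 5: DB = ⌊$86,544 × 150%/9⌋ = $14,424; SL = ⌊$73,044/5⌋ = $14,608 → take SL $14,608. Book value $71,936.
Year 6: DB = ⌊$71,936 × 150%/9⌋ = $11,989; SL = ⌊$58,436/4⌋ = $14,609 → take SL $14,609. Book value $57,327.
Year 7: DB = ⌊$57,327 × 150%/9⌋ = $9,554; SL = ⌊$43,827/3⌋ = $14,609 → take SL $14,609. Book value $42,718.

$14,609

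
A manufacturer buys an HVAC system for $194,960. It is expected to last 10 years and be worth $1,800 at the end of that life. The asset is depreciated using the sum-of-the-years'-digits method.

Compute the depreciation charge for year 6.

$17,560

Depreciable base = $194,960 − $1,800 = $193,160.
Sum of the years' digits = 10+9+8+7+6+5+4+3+2+1 = 55.
Year 1: $193,160 × 10/55 = $35,120. Book value $159,840.
Year 2: $193,160 × 9/55 = $31,608. Book value $128,232.
Year 3: $193,160 × 8/55 = $28,096. Book value $100,136.
Year 4: $193,160 × 7/55 = $24,584. Book value $75,552.
Year 5: $193,160 × 6/55 = $21,072. Book value $54,480.
Year 6: $193,160 × 5/55 = $17,560. Book value $36,920.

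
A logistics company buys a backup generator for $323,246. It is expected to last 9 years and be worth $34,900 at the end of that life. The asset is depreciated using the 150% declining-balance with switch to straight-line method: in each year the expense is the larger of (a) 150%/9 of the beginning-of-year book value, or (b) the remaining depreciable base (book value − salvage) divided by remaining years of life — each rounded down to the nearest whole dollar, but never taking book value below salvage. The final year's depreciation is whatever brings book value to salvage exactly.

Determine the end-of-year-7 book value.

$82,404

Depreciable base = $323,246 − $34,900 = $288,346.
Year 1: DB = ⌊$323,246 × 150%/9⌋ = $53,874; SL = ⌊$288,346/9⌋ = $32,038 → take DB $53,874. Book value $269,372.
Year 2: DB = ⌊$269,372 × 150%/9⌋ = $44,895; SL = ⌊$234,472/8⌋ = $29,309 → take DB $44,895. Book value $224,477.
Year 3: DB = ⌊$224,477 × 150%/9⌋ = $37,412; SL = ⌊$189,577/7⌋ = $27,082 → take DB $37,412. Book value $187,065.
Year 4: DB = ⌊$187,065 × 150%/9⌋ = $31,177; SL = ⌊$152,165/6⌋ = $25,360 → take DB $31,177. Book value $155,888.
Year 5: DB = ⌊$155,888 × 150%/9⌋ = $25,981; SL = ⌊$120,988/5⌋ = $24,197 → take DB $25,981. Book value $129,907.
Year 6: DB = ⌊$129,907 × 150%/9⌋ = $21,651; SL = ⌊$95,007/4⌋ = $23,751 → take SL $23,751. Book value $106,156.
Year 7: DB = ⌊$106,156 × 150%/9⌋ = $17,692; SL = ⌊$71,256/3⌋ = $23,752 → take SL $23,752. Book value $82,404.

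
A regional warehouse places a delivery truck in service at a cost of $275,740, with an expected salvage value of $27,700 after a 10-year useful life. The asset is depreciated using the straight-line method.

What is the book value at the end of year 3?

$201,328

Depreciable base = $275,740 − $27,700 = $248,040.
Annual expense = $248,040 / 10 = $24,804.
End of year 1: book value $250,936.
End of year 2: book value $226,132.
End of year 3: book value $201,328.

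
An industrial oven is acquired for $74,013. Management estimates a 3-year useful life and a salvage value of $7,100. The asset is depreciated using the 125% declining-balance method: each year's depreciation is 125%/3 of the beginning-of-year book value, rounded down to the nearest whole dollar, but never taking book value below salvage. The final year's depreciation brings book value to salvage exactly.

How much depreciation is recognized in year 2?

Depreciable base = $74,013 − $7,100 = $66,913.
Year 1: ⌊$74,013 × 125%/3⌋ = $30,838. Book value $43,175.
Year 2: ⌊$43,175 × 125%/3⌋ = $17,989. Book value $25,186.

$17,989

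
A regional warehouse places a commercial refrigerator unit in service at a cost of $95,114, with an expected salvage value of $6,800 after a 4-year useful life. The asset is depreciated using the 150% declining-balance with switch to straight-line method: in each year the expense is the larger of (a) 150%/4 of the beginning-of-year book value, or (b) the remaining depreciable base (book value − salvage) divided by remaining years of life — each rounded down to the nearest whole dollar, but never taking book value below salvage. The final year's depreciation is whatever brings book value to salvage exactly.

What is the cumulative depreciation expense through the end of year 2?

$57,959

Depreciable base = $95,114 − $6,800 = $88,314.
Year 1: DB = ⌊$95,114 × 150%/4⌋ = $35,667; SL = ⌊$88,314/4⌋ = $22,078 → take DB $35,667. Book value $59,447.
Year 2: DB = ⌊$59,447 × 150%/4⌋ = $22,292; SL = ⌊$52,647/3⌋ = $17,549 → take DB $22,292. Book value $37,155.
Accumulated through year 2 = $95,114 − $37,155 = $57,959.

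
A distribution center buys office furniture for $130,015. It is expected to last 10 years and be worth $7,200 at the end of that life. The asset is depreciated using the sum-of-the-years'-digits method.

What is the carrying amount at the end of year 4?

Depreciable base = $130,015 − $7,200 = $122,815.
Sum of the years' digits = 10+9+8+7+6+5+4+3+2+1 = 55.
Year 1: $122,815 × 10/55 = $22,330. Book value $107,685.
Year 2: $122,815 × 9/55 = $20,097. Book value $87,588.
Year 3: $122,815 × 8/55 = $17,864. Book value $69,724.
Year 4: $122,815 × 7/55 = $15,631. Book value $54,093.

$54,093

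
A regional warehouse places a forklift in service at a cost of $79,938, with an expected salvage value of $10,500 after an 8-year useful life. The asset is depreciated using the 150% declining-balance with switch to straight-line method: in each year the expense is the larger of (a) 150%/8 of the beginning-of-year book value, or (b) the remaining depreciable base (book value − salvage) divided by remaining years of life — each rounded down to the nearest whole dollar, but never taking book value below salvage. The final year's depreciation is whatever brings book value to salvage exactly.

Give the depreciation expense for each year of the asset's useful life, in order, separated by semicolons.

$14,988; $12,178; $9,894; $8,039; $6,532; $5,935; $5,936; $5,936

Depreciable base = $79,938 − $10,500 = $69,438.
Year 1: DB = ⌊$79,938 × 150%/8⌋ = $14,988; SL = ⌊$69,438/8⌋ = $8,679 → take DB $14,988. Book value $64,950.
Year 2: DB = ⌊$64,950 × 150%/8⌋ = $12,178; SL = ⌊$54,450/7⌋ = $7,778 → take DB $12,178. Book value $52,772.
Year 3: DB = ⌊$52,772 × 150%/8⌋ = $9,894; SL = ⌊$42,272/6⌋ = $7,045 → take DB $9,894. Book value $42,878.
Year 4: DB = ⌊$42,878 × 150%/8⌋ = $8,039; SL = ⌊$32,378/5⌋ = $6,475 → take DB $8,039. Book value $34,839.
Year 5: DB = ⌊$34,839 × 150%/8⌋ = $6,532; SL = ⌊$24,339/4⌋ = $6,084 → take DB $6,532. Book value $28,307.
Year 6: DB = ⌊$28,307 × 150%/8⌋ = $5,307; SL = ⌊$17,807/3⌋ = $5,935 → take SL $5,935. Book value $22,372.
Year 7: DB = ⌊$22,372 × 150%/8⌋ = $4,194; SL = ⌊$11,872/2⌋ = $5,936 → take SL $5,936. Book value $16,436.
Year 8 (final): $16,436 − $10,500 = $5,936. Book value $10,500.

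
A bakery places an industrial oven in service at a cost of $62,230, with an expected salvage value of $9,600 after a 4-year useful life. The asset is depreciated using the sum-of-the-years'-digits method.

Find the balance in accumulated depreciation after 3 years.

Depreciable base = $62,230 − $9,600 = $52,630.
Sum of the years' digits = 4+3+2+1 = 10.
Year 1: $52,630 × 4/10 = $21,052. Book value $41,178.
Year 2: $52,630 × 3/10 = $15,789. Book value $25,389.
Year 3: $52,630 × 2/10 = $10,526. Book value $14,863.
Accumulated through year 3 = $62,230 − $14,863 = $47,367.

$47,367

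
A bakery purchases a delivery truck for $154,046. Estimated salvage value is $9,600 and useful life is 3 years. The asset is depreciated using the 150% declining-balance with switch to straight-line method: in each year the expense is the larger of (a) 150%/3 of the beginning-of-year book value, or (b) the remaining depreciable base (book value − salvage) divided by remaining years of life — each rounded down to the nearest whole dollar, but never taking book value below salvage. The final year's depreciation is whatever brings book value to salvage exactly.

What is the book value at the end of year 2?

Depreciable base = $154,046 − $9,600 = $144,446.
Year 1: DB = ⌊$154,046 × 150%/3⌋ = $77,023; SL = ⌊$144,446/3⌋ = $48,148 → take DB $77,023. Book value $77,023.
Year 2: DB = ⌊$77,023 × 150%/3⌋ = $38,511; SL = ⌊$67,423/2⌋ = $33,711 → take DB $38,511. Book value $38,512.

$38,512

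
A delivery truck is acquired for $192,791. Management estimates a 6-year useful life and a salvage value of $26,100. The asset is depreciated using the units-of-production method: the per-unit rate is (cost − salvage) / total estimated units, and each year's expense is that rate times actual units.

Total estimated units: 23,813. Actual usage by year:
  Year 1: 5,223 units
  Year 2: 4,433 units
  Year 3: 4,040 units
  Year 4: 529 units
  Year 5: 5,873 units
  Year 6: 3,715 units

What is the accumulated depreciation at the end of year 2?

$67,592

Depreciable base = $192,791 − $26,100 = $166,691.
Rate = $166,691 / 23,813 units = $7 per unit.
Year 1: 5,223 × $7 = $36,561. Book value $156,230.
Year 2: 4,433 × $7 = $31,031. Book value $125,199.
Accumulated through year 2 = $192,791 − $125,199 = $67,592.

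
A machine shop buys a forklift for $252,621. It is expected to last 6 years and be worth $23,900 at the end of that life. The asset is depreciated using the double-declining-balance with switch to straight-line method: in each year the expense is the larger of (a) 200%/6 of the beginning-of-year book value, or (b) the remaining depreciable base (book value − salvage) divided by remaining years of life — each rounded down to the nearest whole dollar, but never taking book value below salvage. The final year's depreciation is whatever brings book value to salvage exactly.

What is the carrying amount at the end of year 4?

$49,901

Depreciable base = $252,621 − $23,900 = $228,721.
Year 1: DB = ⌊$252,621 × 200%/6⌋ = $84,207; SL = ⌊$228,721/6⌋ = $38,120 → take DB $84,207. Book value $168,414.
Year 2: DB = ⌊$168,414 × 200%/6⌋ = $56,138; SL = ⌊$144,514/5⌋ = $28,902 → take DB $56,138. Book value $112,276.
Year 3: DB = ⌊$112,276 × 200%/6⌋ = $37,425; SL = ⌊$88,376/4⌋ = $22,094 → take DB $37,425. Book value $74,851.
Year 4: DB = ⌊$74,851 × 200%/6⌋ = $24,950; SL = ⌊$50,951/3⌋ = $16,983 → take DB $24,950. Book value $49,901.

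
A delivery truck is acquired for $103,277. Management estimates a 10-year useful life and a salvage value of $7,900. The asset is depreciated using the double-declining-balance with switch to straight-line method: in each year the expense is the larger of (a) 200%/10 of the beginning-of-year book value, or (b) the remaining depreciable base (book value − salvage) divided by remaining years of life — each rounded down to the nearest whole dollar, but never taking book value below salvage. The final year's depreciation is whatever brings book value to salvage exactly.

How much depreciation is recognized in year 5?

Depreciable base = $103,277 − $7,900 = $95,377.
Year 1: DB = ⌊$103,277 × 200%/10⌋ = $20,655; SL = ⌊$95,377/10⌋ = $9,537 → take DB $20,655. Book value $82,622.
Year 2: DB = ⌊$82,622 × 200%/10⌋ = $16,524; SL = ⌊$74,722/9⌋ = $8,302 → take DB $16,524. Book value $66,098.
Year 3: DB = ⌊$66,098 × 200%/10⌋ = $13,219; SL = ⌊$58,198/8⌋ = $7,274 → take DB $13,219. Book value $52,879.
Year 4: DB = ⌊$52,879 × 200%/10⌋ = $10,575; SL = ⌊$44,979/7⌋ = $6,425 → take DB $10,575. Book value $42,304.
Year 5: DB = ⌊$42,304 × 200%/10⌋ = $8,460; SL = ⌊$34,404/6⌋ = $5,734 → take DB $8,460. Book value $33,844.

$8,460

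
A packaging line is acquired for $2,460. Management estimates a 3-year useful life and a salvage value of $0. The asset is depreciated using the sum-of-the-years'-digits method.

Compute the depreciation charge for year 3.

$410

Depreciable base = $2,460 − $0 = $2,460.
Sum of the years' digits = 3+2+1 = 6.
Year 1: $2,460 × 3/6 = $1,230. Book value $1,230.
Year 2: $2,460 × 2/6 = $820. Book value $410.
Year 3: $2,460 × 1/6 = $410. Book value $0.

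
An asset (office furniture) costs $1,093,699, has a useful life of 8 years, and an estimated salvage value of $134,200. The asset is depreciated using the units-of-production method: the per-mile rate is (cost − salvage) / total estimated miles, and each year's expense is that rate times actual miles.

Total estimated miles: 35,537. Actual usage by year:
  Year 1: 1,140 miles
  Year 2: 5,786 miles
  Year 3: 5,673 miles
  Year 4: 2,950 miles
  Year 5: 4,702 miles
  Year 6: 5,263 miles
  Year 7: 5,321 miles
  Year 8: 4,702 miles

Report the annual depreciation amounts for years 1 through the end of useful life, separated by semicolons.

Depreciable base = $1,093,699 − $134,200 = $959,499.
Rate = $959,499 / 35,537 miles = $27 per mile.
Year 1: 1,140 × $27 = $30,780. Book value $1,062,919.
Year 2: 5,786 × $27 = $156,222. Book value $906,697.
Year 3: 5,673 × $27 = $153,171. Book value $753,526.
Year 4: 2,950 × $27 = $79,650. Book value $673,876.
Year 5: 4,702 × $27 = $126,954. Book value $546,922.
Year 6: 5,263 × $27 = $142,101. Book value $404,821.
Year 7: 5,321 × $27 = $143,667. Book value $261,154.
Year 8: 4,702 × $27 = $126,954. Book value $134,200.

$30,780; $156,222; $153,171; $79,650; $126,954; $142,101; $143,667; $126,954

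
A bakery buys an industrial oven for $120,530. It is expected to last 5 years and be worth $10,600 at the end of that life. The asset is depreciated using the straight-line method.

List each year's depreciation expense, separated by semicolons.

$21,986; $21,986; $21,986; $21,986; $21,986

Depreciable base = $120,530 − $10,600 = $109,930.
Annual expense = $109,930 / 5 = $21,986.
End of year 1: book value $98,544.
End of year 2: book value $76,558.
End of year 3: book value $54,572.
End of year 4: book value $32,586.
End of year 5: book value $10,600.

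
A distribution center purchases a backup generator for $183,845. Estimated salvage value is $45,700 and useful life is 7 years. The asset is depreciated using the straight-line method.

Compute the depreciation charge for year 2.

$19,735

Depreciable base = $183,845 − $45,700 = $138,145.
Annual expense = $138,145 / 7 = $19,735.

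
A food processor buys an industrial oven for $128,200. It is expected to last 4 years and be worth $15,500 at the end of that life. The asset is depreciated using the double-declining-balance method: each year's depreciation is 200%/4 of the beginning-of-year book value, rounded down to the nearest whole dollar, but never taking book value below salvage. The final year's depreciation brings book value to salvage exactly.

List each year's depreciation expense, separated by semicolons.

Depreciable base = $128,200 − $15,500 = $112,700.
Year 1: ⌊$128,200 × 200%/4⌋ = $64,100. Book value $64,100.
Year 2: ⌊$64,100 × 200%/4⌋ = $32,050. Book value $32,050.
Year 3: ⌊$32,050 × 200%/4⌋ = $16,025. Book value $16,025.
Year 4 (final): $16,025 − $15,500 = $525. Book value $15,500.

$64,100; $32,050; $16,025; $525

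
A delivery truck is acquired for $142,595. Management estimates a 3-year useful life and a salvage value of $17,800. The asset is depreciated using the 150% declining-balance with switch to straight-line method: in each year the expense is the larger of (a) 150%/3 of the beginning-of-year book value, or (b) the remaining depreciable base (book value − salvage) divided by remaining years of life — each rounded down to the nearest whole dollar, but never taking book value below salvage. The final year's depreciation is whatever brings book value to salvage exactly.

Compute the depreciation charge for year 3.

$17,849

Depreciable base = $142,595 − $17,800 = $124,795.
Year 1: DB = ⌊$142,595 × 150%/3⌋ = $71,297; SL = ⌊$124,795/3⌋ = $41,598 → take DB $71,297. Book value $71,298.
Year 2: DB = ⌊$71,298 × 150%/3⌋ = $35,649; SL = ⌊$53,498/2⌋ = $26,749 → take DB $35,649. Book value $35,649.
Year 3 (final): $35,649 − $17,800 = $17,849. Book value $17,800.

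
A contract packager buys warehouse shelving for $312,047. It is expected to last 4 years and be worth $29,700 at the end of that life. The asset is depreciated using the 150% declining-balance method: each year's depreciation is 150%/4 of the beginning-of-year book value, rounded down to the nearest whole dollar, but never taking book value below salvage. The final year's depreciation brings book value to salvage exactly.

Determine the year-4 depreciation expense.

$46,484

Depreciable base = $312,047 − $29,700 = $282,347.
Year 1: ⌊$312,047 × 150%/4⌋ = $117,017. Book value $195,030.
Year 2: ⌊$195,030 × 150%/4⌋ = $73,136. Book value $121,894.
Year 3: ⌊$121,894 × 150%/4⌋ = $45,710. Book value $76,184.
Year 4 (final): $76,184 − $29,700 = $46,484. Book value $29,700.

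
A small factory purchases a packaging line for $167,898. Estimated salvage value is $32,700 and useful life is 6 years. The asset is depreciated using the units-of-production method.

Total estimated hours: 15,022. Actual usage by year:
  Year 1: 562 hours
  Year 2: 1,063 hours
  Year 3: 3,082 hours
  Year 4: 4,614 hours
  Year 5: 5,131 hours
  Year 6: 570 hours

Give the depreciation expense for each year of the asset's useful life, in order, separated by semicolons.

$5,058; $9,567; $27,738; $41,526; $46,179; $5,130

Depreciable base = $167,898 − $32,700 = $135,198.
Rate = $135,198 / 15,022 hours = $9 per hour.
Year 1: 562 × $9 = $5,058. Book value $162,840.
Year 2: 1,063 × $9 = $9,567. Book value $153,273.
Year 3: 3,082 × $9 = $27,738. Book value $125,535.
Year 4: 4,614 × $9 = $41,526. Book value $84,009.
Year 5: 5,131 × $9 = $46,179. Book value $37,830.
Year 6: 570 × $9 = $5,130. Book value $32,700.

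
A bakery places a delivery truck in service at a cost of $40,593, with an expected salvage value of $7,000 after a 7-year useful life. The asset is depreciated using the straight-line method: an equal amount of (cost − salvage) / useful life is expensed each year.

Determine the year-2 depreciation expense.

$4,799

Depreciable base = $40,593 − $7,000 = $33,593.
Annual expense = $33,593 / 7 = $4,799.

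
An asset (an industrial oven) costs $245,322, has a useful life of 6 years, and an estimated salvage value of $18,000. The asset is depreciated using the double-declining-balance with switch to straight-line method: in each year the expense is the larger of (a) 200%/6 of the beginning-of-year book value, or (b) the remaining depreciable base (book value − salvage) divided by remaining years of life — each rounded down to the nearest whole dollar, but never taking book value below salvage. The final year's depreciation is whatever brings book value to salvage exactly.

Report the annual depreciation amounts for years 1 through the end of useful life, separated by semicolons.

$81,774; $54,516; $36,344; $24,229; $16,153; $14,306

Depreciable base = $245,322 − $18,000 = $227,322.
Year 1: DB = ⌊$245,322 × 200%/6⌋ = $81,774; SL = ⌊$227,322/6⌋ = $37,887 → take DB $81,774. Book value $163,548.
Year 2: DB = ⌊$163,548 × 200%/6⌋ = $54,516; SL = ⌊$145,548/5⌋ = $29,109 → take DB $54,516. Book value $109,032.
Year 3: DB = ⌊$109,032 × 200%/6⌋ = $36,344; SL = ⌊$91,032/4⌋ = $22,758 → take DB $36,344. Book value $72,688.
Year 4: DB = ⌊$72,688 × 200%/6⌋ = $24,229; SL = ⌊$54,688/3⌋ = $18,229 → take DB $24,229. Book value $48,459.
Year 5: DB = ⌊$48,459 × 200%/6⌋ = $16,153; SL = ⌊$30,459/2⌋ = $15,229 → take DB $16,153. Book value $32,306.
Year 6 (final): $32,306 − $18,000 = $14,306. Book value $18,000.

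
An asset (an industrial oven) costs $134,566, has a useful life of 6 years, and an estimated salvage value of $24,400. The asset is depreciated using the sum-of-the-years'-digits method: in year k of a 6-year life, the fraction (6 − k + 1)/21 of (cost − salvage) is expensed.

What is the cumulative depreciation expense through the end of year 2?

Depreciable base = $134,566 − $24,400 = $110,166.
Sum of the years' digits = 6+5+4+3+2+1 = 21.
Year 1: $110,166 × 6/21 = $31,476. Book value $103,090.
Year 2: $110,166 × 5/21 = $26,230. Book value $76,860.
Accumulated through year 2 = $134,566 − $76,860 = $57,706.

$57,706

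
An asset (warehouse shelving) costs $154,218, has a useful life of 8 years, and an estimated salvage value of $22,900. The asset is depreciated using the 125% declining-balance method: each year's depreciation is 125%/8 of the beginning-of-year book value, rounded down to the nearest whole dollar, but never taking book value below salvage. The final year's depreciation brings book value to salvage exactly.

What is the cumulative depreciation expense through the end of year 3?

$61,581

Depreciable base = $154,218 − $22,900 = $131,318.
Year 1: ⌊$154,218 × 125%/8⌋ = $24,096. Book value $130,122.
Year 2: ⌊$130,122 × 125%/8⌋ = $20,331. Book value $109,791.
Year 3: ⌊$109,791 × 125%/8⌋ = $17,154. Book value $92,637.
Accumulated through year 3 = $154,218 − $92,637 = $61,581.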